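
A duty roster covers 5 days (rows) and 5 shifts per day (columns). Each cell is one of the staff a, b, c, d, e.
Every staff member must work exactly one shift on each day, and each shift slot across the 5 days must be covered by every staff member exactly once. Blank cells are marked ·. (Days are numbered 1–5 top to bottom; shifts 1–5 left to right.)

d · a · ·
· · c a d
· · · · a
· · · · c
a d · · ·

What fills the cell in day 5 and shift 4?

Day 5, shift 4 is narrowed to {b, c, e}.
If it were b, then day 5, shift 5 would be left with no valid symbol.
If it were e, then day 5, shift 5 would be left with no valid symbol.
So day 5, shift 4 must be c.

c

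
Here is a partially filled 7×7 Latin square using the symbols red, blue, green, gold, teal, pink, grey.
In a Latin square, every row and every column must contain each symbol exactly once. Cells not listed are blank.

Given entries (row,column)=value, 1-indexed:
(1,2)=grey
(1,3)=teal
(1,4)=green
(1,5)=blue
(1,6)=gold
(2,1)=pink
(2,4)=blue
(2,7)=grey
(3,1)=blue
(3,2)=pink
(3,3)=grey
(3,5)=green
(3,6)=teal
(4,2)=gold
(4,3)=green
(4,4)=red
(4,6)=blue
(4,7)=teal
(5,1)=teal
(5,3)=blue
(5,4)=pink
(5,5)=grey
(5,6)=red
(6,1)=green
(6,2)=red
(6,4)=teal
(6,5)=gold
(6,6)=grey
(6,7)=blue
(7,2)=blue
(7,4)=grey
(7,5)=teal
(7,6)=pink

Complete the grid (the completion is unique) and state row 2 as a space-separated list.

Row 2, column 5: row 2 has {blue, pink, grey} and column 5 has {blue, green, gold, teal, grey}, leaving only red.
Row 2, column 3: row 2 has {red, blue, pink, grey} and column 3 has {blue, green, teal, grey}, leaving only gold.
Row 2, column 6: row 2 has {red, blue, gold, pink, grey} and column 6 has {red, blue, gold, teal, pink, grey}, leaving only green.
Row 2, column 2: row 2 has {red, blue, green, gold, pink, grey} and column 2 has {red, blue, gold, pink, grey}, leaving only teal.
So row 2 reads: pink teal gold blue red green grey.

pink teal gold blue red green grey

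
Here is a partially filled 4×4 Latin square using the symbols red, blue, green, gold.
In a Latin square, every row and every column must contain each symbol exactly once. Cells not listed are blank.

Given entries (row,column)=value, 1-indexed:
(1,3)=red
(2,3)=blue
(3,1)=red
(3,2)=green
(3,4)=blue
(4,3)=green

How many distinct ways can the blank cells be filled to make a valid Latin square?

4

Row 1, column 1: eliminating its row and column leaves {blue, green, gold}.
Row 1, column 2: eliminating its row and column leaves {blue, gold}.
Row 1, column 4: eliminating its row and column leaves {green, gold}.
Row 2, column 1: eliminating its row and column leaves {green, gold}.
Row 2, column 2: eliminating its row and column leaves {red, gold}.
Row 2, column 4: eliminating its row and column leaves {red, green, gold}.
Row 3, column 3: eliminating its row and column leaves {gold}.
Row 4, column 1: eliminating its row and column leaves {blue, gold}.
Row 4, column 2: eliminating its row and column leaves {red, blue, gold}.
Row 4, column 4: eliminating its row and column leaves {red, gold}.
Enumerating the assignments across these blanks that avoid any row or column repeat gives 4 completions.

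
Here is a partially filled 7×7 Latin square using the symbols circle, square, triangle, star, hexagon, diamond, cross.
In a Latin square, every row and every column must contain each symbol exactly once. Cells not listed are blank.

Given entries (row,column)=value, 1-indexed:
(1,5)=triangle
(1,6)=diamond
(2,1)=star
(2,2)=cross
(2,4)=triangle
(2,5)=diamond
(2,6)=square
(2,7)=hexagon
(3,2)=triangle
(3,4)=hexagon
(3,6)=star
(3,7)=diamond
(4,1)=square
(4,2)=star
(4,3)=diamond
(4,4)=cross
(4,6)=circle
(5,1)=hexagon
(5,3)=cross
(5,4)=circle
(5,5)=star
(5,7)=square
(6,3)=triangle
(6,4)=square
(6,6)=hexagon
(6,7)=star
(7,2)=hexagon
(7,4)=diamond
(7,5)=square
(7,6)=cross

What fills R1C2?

Row 1, column 4: row 1 has {triangle, diamond} and column 4 has {circle, square, triangle, hexagon, diamond, cross}, leaving only star.
Row 2, column 3: row 2 has {square, triangle, star, hexagon, diamond, cross} and column 3 has {triangle, diamond, cross}, leaving only circle.
Row 3, column 3: row 3 has {triangle, star, hexagon, diamond} and column 3 has {circle, triangle, diamond, cross}, leaving only square.
Row 1, column 3: row 1 has {triangle, star, diamond} and column 3 has {circle, square, triangle, diamond, cross}, leaving only hexagon.
Row 4, column 5: row 4 has {circle, square, star, diamond, cross} and column 5 has {square, triangle, star, diamond}, leaving only hexagon.
Row 4, column 7: row 4 has {circle, square, star, hexagon, diamond, cross} and column 7 has {square, star, hexagon, diamond}, leaving only triangle.
Row 5, column 2: row 5 has {circle, square, star, hexagon, cross} and column 2 has {triangle, star, hexagon, cross}, leaving only diamond.
Row 5, column 6: row 5 has {circle, square, star, hexagon, diamond, cross} and column 6 has {circle, square, star, hexagon, diamond, cross}, leaving only triangle.
Row 6, column 2: row 6 has {square, triangle, star, hexagon} and column 2 has {triangle, star, hexagon, diamond, cross}, leaving only circle.
Row 1 already has {triangle, star, hexagon, diamond} and column 2 already has {circle, triangle, star, hexagon, diamond, cross}, so row 1, column 2 must be square.

square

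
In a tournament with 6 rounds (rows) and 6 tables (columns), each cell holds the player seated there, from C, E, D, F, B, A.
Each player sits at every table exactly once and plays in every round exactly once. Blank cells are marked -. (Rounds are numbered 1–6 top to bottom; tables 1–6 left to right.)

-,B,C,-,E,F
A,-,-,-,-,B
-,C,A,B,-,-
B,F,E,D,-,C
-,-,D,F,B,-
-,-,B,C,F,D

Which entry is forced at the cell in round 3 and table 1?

F

Round 1, table 1: round 1 has {C, E, F, B} and table 1 has {B, A}, leaving only D.
Round 1, table 4: round 1 has {C, E, D, F, B} and table 4 has {C, D, F, B}, leaving only A.
Round 2, table 3: round 2 has {B, A} and table 3 has {C, E, D, B, A}, leaving only F.
Round 2, table 4: round 2 has {F, B, A} and table 4 has {C, D, F, B, A}, leaving only E.
Round 2, table 2: round 2 has {E, F, B, A} and table 2 has {C, F, B}, leaving only D.
Round 2, table 5: round 2 has {E, D, F, B, A} and table 5 has {E, F, B}, leaving only C.
Round 3, table 5: round 3 has {C, B, A} and table 5 has {C, E, F, B}, leaving only D.
Round 3, table 6: round 3 has {C, D, B, A} and table 6 has {C, D, F, B}, leaving only E.
Round 3 already has {C, E, D, B, A} and table 1 already has {D, B, A}, so round 3, table 1 must be F.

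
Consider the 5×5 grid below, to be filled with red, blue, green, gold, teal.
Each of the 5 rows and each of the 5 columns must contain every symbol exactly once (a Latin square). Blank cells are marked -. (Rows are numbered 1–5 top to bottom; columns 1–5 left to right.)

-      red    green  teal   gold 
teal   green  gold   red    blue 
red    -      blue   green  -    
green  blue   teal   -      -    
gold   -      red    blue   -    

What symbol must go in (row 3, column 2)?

gold

Row 1, column 1: row 1 has {red, green, gold, teal} and column 1 has {red, green, gold, teal}, leaving only blue.
Row 3, column 5: row 3 has {red, blue, green} and column 5 has {blue, gold}, leaving only teal.
Row 3 already has {red, blue, green, teal} and column 2 already has {red, blue, green}, so row 3, column 2 must be gold.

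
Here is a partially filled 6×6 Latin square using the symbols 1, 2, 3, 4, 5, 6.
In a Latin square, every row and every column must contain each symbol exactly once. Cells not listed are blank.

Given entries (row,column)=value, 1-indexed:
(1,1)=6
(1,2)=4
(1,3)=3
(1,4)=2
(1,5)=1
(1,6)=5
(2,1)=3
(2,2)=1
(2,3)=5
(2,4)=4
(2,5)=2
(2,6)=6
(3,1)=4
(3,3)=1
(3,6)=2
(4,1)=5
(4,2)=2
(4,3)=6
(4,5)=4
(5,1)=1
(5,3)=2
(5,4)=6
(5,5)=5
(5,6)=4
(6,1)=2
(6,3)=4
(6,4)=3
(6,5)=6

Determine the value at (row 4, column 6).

Row 3, column 4: row 3 has {1, 2, 4} and column 4 has {2, 3, 4, 6}, leaving only 5.
Row 3, column 5: row 3 has {1, 2, 4, 5} and column 5 has {1, 2, 4, 5, 6}, leaving only 3.
Row 3, column 2: row 3 has {1, 2, 3, 4, 5} and column 2 has {1, 2, 4}, leaving only 6.
Row 4, column 4: row 4 has {2, 4, 5, 6} and column 4 has {2, 3, 4, 5, 6}, leaving only 1.
Row 4 already has {1, 2, 4, 5, 6} and column 6 already has {2, 4, 5, 6}, so row 4, column 6 must be 3.

3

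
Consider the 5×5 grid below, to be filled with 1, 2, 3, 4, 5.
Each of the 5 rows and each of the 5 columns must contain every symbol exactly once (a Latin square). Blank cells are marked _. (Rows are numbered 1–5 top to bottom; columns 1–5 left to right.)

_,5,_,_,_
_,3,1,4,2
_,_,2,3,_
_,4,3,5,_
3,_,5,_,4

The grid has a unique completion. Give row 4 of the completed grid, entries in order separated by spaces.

2 4 3 5 1

Row 4, column 5: row 4 has {3, 4, 5} and column 5 has {2, 4}, leaving only 1.
Row 4, column 1: row 4 has {1, 3, 4, 5} and column 1 has {3}, leaving only 2.
So row 4 reads: 2 4 3 5 1.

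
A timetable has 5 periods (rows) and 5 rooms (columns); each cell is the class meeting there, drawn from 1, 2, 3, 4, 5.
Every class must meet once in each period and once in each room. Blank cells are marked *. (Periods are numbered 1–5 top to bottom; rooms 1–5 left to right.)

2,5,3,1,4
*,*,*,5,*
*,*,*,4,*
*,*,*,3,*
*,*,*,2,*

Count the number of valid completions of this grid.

56

Period 2, room 1: eliminating its period and room leaves {1, 3, 4}.
Period 2, room 2: eliminating its period and room leaves {1, 2, 3, 4}.
Period 2, room 3: eliminating its period and room leaves {1, 2, 4}.
Period 2, room 5: eliminating its period and room leaves {1, 2, 3}.
Period 3, room 1: eliminating its period and room leaves {1, 3, 5}.
Period 3, room 2: eliminating its period and room leaves {1, 2, 3}.
Period 3, room 3: eliminating its period and room leaves {1, 2, 5}.
Period 3, room 5: eliminating its period and room leaves {1, 2, 3, 5}.
Period 4, room 1: eliminating its period and room leaves {1, 4, 5}.
Period 4, room 2: eliminating its period and room leaves {1, 2, 4}.
Period 4, room 3: eliminating its period and room leaves {1, 2, 4, 5}.
Period 4, room 5: eliminating its period and room leaves {1, 2, 5}.
Period 5, room 1: eliminating its period and room leaves {1, 3, 4, 5}.
Period 5, room 2: eliminating its period and room leaves {1, 3, 4}.
Period 5, room 3: eliminating its period and room leaves {1, 4, 5}.
Period 5, room 5: eliminating its period and room leaves {1, 3, 5}.
Enumerating the assignments across these blanks that avoid any period or room repeat gives 56 completions.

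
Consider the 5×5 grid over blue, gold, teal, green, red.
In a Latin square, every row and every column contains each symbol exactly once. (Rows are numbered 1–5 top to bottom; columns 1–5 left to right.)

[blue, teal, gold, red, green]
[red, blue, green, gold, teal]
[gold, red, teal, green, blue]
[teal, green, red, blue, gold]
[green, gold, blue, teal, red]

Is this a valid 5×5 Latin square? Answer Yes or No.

Each row is a permutation of the 5 symbols, and so is each column.

Yes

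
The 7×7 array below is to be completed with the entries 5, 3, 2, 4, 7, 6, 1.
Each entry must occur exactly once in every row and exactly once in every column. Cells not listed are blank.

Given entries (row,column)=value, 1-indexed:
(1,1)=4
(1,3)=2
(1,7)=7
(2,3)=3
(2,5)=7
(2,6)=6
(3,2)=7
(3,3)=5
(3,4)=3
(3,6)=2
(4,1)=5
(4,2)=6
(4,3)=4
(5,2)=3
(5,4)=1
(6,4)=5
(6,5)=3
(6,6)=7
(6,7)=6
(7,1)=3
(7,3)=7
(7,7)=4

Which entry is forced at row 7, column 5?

Row 1, column 4: row 1 has {2, 4, 7} and column 4 has {5, 3, 1}, leaving only 6.
Row 3, column 7: row 3 has {5, 3, 2, 7} and column 7 has {4, 7, 6}, leaving only 1.
Row 3, column 1: row 3 has {5, 3, 2, 7, 1} and column 1 has {5, 3, 4}, leaving only 6.
Row 3, column 5: row 3 has {5, 3, 2, 7, 6, 1} and column 5 has {3, 7}, leaving only 4.
Row 5, column 3: row 5 has {3, 1} and column 3 has {5, 3, 2, 4, 7}, leaving only 6.
Row 6, column 3: row 6 has {5, 3, 7, 6} and column 3 has {5, 3, 2, 4, 7, 6}, leaving only 1.
Row 6, column 1: row 6 has {5, 3, 7, 6, 1} and column 1 has {5, 3, 4, 6}, leaving only 2.
Row 2, column 1: row 2 has {3, 7, 6} and column 1 has {5, 3, 2, 4, 6}, leaving only 1.
Row 5, column 1: row 5 has {3, 6, 1} and column 1 has {5, 3, 2, 4, 6, 1}, leaving only 7.
Row 6, column 2: row 6 has {5, 3, 2, 7, 6, 1} and column 2 has {3, 7, 6}, leaving only 4.
Row 7, column 4: row 7 has {3, 4, 7} and column 4 has {5, 3, 6, 1}, leaving only 2.
Row 2, column 4: row 2 has {3, 7, 6, 1} and column 4 has {5, 3, 2, 6, 1}, leaving only 4.
Row 4, column 4: row 4 has {5, 4, 6} and column 4 has {5, 3, 2, 4, 6, 1}, leaving only 7.
Row 7, column 5 is narrowed to {5, 6, 1}.
If it were 5, then row 5, column 5 would be left with no valid symbol.
If it were 1, then row 5, column 5 would be left with no valid symbol.
So row 7, column 5 must be 6.

6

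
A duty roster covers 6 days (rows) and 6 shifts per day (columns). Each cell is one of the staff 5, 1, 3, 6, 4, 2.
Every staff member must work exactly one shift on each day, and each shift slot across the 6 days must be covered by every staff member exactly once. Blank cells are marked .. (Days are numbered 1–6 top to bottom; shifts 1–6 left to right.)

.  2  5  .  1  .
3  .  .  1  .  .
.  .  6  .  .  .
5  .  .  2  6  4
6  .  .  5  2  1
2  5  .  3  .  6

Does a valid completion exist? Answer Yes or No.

No

Day 1, shift 1: day 1 has {5, 1, 2} and shift 1 has {5, 3, 6, 2}, so it must be 4.
Day 1, shift 4: day 1 has {5, 1, 4, 2} and shift 4 has {5, 1, 3, 2}, so it must be 6.
Day 1, shift 6: day 1 has {5, 1, 6, 4, 2} and shift 6 has {1, 6, 4}, so it must be 3.
Day 3, shift 1: day 3 has {6} and shift 1 has {5, 3, 6, 4, 2}, so it must be 1.
Day 3, shift 4: day 3 has {1, 6} and shift 4 has {5, 1, 3, 6, 2}, so it must be 4.
Day 3, shift 2: day 3 has {1, 6, 4} and shift 2 has {5, 2}, so it must be 3.
Day 3, shift 5: day 3 has {1, 3, 6, 4} and shift 5 has {1, 6, 2}, so it must be 5.
Day 2, shift 5: day 2 has {1, 3} and shift 5 has {5, 1, 6, 2}, so it must be 4.
Now day 6, shift 5: day 6 together with shift 5 already contain {5, 1, 3, 6, 4, 2} — every symbol — so nothing can go there. The grid has no valid completion.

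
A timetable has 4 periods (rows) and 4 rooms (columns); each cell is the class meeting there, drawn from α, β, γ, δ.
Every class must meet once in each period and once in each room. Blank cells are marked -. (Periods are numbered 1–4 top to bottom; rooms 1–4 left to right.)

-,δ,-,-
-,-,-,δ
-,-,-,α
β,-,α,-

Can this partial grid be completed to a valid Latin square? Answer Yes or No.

No

Period 4, room 2: period 4 has {α, β} and room 2 has {δ}, so it must be γ.
Now period 4, room 4: period 4 together with room 4 already contain {α, β, γ, δ} — every symbol — so nothing can go there. The grid has no valid completion.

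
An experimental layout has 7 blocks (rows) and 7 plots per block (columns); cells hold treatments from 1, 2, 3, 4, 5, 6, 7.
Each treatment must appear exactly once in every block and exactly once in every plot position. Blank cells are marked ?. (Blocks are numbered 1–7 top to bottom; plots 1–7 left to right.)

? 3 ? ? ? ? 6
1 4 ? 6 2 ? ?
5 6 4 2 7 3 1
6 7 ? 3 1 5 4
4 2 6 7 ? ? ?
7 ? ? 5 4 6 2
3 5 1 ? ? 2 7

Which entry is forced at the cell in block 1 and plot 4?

Block 1, plot 1: block 1 has {3, 6} and plot 1 has {1, 3, 4, 5, 6, 7}, leaving only 2.
Block 1, plot 5: block 1 has {2, 3, 6} and plot 5 has {1, 2, 4, 7}, leaving only 5.
Block 1, plot 3: block 1 has {2, 3, 5, 6} and plot 3 has {1, 4, 6}, leaving only 7.
Block 2, plot 6: block 2 has {1, 2, 4, 6} and plot 6 has {2, 3, 5, 6}, leaving only 7.
Block 4, plot 3: block 4 has {1, 3, 4, 5, 6, 7} and plot 3 has {1, 4, 6, 7}, leaving only 2.
Block 5, plot 5: block 5 has {2, 4, 6, 7} and plot 5 has {1, 2, 4, 5, 7}, leaving only 3.
Block 5, plot 6: block 5 has {2, 3, 4, 6, 7} and plot 6 has {2, 3, 5, 6, 7}, leaving only 1.
Block 1, plot 6: block 1 has {2, 3, 5, 6, 7} and plot 6 has {1, 2, 3, 5, 6, 7}, leaving only 4.
Block 1 already has {2, 3, 4, 5, 6, 7} and plot 4 already has {2, 3, 5, 6, 7}, so block 1, plot 4 must be 1.

1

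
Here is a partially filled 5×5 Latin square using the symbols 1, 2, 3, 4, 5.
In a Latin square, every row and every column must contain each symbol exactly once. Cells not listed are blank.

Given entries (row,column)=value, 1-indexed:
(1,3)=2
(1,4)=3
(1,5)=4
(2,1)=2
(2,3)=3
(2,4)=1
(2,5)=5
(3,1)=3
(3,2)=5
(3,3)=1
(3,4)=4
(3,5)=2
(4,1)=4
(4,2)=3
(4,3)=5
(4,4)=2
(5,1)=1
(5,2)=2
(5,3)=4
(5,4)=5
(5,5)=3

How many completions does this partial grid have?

1

Row 1, column 1: eliminating its row and column leaves {5}.
Row 1, column 2: eliminating its row and column leaves {1}.
Row 2, column 2: eliminating its row and column leaves {4}.
Row 4, column 5: eliminating its row and column leaves {1}.
Only one assignment across all blanks avoids any row or column repeat, giving 1 completion.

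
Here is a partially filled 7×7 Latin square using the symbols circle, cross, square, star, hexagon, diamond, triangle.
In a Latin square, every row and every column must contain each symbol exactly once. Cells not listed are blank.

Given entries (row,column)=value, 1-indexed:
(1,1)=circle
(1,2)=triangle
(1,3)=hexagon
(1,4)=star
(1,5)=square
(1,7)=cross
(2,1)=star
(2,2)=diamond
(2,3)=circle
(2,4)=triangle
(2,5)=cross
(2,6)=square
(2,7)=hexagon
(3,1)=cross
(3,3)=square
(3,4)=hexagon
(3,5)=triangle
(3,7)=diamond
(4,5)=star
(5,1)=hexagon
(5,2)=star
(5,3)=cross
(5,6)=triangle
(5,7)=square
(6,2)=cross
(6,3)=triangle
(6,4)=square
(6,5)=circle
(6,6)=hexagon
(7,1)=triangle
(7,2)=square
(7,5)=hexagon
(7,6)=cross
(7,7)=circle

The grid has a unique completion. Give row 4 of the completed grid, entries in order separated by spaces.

Row 4, column 3: row 4 has {star} and column 3 has {circle, cross, square, hexagon, triangle}, leaving only diamond.
Row 4, column 1: row 4 has {star, diamond} and column 1 has {circle, cross, star, hexagon, triangle}, leaving only square.
Row 4, column 6: row 4 has {square, star, diamond} and column 6 has {cross, square, hexagon, triangle}, leaving only circle.
Row 4, column 2: row 4 has {circle, square, star, diamond} and column 2 has {cross, square, star, diamond, triangle}, leaving only hexagon.
Row 4, column 4: row 4 has {circle, square, star, hexagon, diamond} and column 4 has {square, star, hexagon, triangle}, leaving only cross.
Row 4, column 7: row 4 has {circle, cross, square, star, hexagon, diamond} and column 7 has {circle, cross, square, hexagon, diamond}, leaving only triangle.
So row 4 reads: square hexagon diamond cross star circle triangle.

square hexagon diamond cross star circle triangle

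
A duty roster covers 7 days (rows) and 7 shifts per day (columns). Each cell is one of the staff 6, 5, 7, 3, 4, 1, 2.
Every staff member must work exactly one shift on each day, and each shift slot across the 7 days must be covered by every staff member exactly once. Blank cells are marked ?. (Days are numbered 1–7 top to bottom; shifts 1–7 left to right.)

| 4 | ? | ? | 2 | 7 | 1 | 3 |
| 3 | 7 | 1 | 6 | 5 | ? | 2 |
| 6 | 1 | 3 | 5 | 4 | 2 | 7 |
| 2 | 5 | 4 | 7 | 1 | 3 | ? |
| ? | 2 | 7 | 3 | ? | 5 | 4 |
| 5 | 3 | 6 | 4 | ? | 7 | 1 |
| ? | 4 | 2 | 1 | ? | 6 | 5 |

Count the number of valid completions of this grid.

Day 1, shift 2: eliminating its day and shift leaves {6}.
Day 1, shift 3: eliminating its day and shift leaves {5}.
Day 2, shift 6: eliminating its day and shift leaves {4}.
Day 4, shift 7: eliminating its day and shift leaves {6}.
Day 5, shift 1: eliminating its day and shift leaves {1}.
Day 5, shift 5: eliminating its day and shift leaves {6}.
Day 6, shift 5: eliminating its day and shift leaves {2}.
Day 7, shift 1: eliminating its day and shift leaves {7}.
Day 7, shift 5: eliminating its day and shift leaves {3}.
Only one assignment across all blanks avoids any day or shift repeat, giving 1 completion.

1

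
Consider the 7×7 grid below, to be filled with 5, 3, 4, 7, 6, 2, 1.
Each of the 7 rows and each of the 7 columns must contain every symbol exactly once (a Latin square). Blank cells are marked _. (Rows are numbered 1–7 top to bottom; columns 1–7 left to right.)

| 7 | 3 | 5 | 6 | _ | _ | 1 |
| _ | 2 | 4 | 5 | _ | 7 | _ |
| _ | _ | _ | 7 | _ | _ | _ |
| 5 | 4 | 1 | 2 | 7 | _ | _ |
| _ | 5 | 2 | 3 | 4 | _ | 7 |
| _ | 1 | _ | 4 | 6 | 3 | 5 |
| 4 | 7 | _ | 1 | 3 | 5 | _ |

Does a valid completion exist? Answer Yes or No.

No row or column among the givens repeats a symbol, and propagating forced cells runs into no contradiction.
One valid completion exists (for instance, 7 3 5 6 2 4 1 / 3 2 4 5 1 7 6 / 1 6 3 7 5 2 4 / 5 4 1 2 7 6 3 / 6 5 2 3 4 1 7 / 2 1 7 4 6 3 5 / 4 7 6 1 3 5 2).

Yes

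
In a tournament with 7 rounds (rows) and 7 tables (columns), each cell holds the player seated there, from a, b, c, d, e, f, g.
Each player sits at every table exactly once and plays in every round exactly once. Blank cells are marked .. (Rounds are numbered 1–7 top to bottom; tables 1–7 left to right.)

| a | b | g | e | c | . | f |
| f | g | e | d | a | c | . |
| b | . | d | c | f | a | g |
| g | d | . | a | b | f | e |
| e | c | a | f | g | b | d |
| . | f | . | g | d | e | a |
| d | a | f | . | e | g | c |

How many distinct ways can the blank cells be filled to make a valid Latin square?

1

Round 1, table 6: eliminating its round and table leaves {d}.
Round 2, table 7: eliminating its round and table leaves {b}.
Round 3, table 2: eliminating its round and table leaves {e}.
Round 4, table 3: eliminating its round and table leaves {c}.
Round 6, table 1: eliminating its round and table leaves {c}.
Round 6, table 3: eliminating its round and table leaves {b, c}.
Round 7, table 4: eliminating its round and table leaves {b}.
Only one assignment across all blanks avoids any round or table repeat, giving 1 completion.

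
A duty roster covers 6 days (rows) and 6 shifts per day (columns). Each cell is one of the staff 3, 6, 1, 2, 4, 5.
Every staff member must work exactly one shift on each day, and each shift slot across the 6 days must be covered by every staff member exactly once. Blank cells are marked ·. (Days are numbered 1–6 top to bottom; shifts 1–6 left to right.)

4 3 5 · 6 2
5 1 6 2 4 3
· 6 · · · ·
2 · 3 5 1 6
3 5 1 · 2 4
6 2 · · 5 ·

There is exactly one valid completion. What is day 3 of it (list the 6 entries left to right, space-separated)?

Day 3, shift 1: day 3 has {6} and shift 1 has {3, 6, 2, 4, 5}, leaving only 1.
Day 3, shift 5: day 3 has {6, 1} and shift 5 has {6, 1, 2, 4, 5}, leaving only 3.
Day 3, shift 4: day 3 has {3, 6, 1} and shift 4 has {2, 5}, leaving only 4.
Day 3, shift 3: day 3 has {3, 6, 1, 4} and shift 3 has {3, 6, 1, 5}, leaving only 2.
Day 3, shift 6: day 3 has {3, 6, 1, 2, 4} and shift 6 has {3, 6, 2, 4}, leaving only 5.
So day 3 reads: 1 6 2 4 3 5.

1 6 2 4 3 5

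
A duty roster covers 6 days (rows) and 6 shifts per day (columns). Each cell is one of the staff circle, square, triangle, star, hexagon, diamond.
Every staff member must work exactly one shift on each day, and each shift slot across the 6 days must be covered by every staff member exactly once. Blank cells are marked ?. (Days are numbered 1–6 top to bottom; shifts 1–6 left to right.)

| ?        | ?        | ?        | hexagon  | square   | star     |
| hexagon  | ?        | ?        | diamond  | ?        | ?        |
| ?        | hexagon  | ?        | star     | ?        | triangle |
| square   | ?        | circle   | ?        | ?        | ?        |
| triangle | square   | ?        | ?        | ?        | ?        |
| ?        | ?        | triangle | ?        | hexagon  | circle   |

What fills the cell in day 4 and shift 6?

Day 1, shift 3: day 1 has {square, star, hexagon} and shift 3 has {circle, triangle}, leaving only diamond.
Day 1, shift 1: day 1 has {square, star, hexagon, diamond} and shift 1 has {square, triangle, hexagon}, leaving only circle.
Day 1, shift 2: day 1 has {circle, square, star, hexagon, diamond} and shift 2 has {square, hexagon}, leaving only triangle.
Day 2, shift 6: day 2 has {hexagon, diamond} and shift 6 has {circle, triangle, star}, leaving only square.
Day 2, shift 3: day 2 has {square, hexagon, diamond} and shift 3 has {circle, triangle, diamond}, leaving only star.
Day 2, shift 2: day 2 has {square, star, hexagon, diamond} and shift 2 has {square, triangle, hexagon}, leaving only circle.
Day 2, shift 5: day 2 has {circle, square, star, hexagon, diamond} and shift 5 has {square, hexagon}, leaving only triangle.
Day 3, shift 1: day 3 has {triangle, star, hexagon} and shift 1 has {circle, square, triangle, hexagon}, leaving only diamond.
Day 3, shift 3: day 3 has {triangle, star, hexagon, diamond} and shift 3 has {circle, triangle, star, diamond}, leaving only square.
Day 3, shift 5: day 3 has {square, triangle, star, hexagon, diamond} and shift 5 has {square, triangle, hexagon}, leaving only circle.
Day 4, shift 4: day 4 has {circle, square} and shift 4 has {star, hexagon, diamond}, leaving only triangle.
Day 5, shift 3: day 5 has {square, triangle} and shift 3 has {circle, square, triangle, star, diamond}, leaving only hexagon.
Day 5, shift 4: day 5 has {square, triangle, hexagon} and shift 4 has {triangle, star, hexagon, diamond}, leaving only circle.
Day 5, shift 6: day 5 has {circle, square, triangle, hexagon} and shift 6 has {circle, square, triangle, star}, leaving only diamond.
Day 4 already has {circle, square, triangle} and shift 6 already has {circle, square, triangle, star, diamond}, so day 4, shift 6 must be hexagon.

hexagon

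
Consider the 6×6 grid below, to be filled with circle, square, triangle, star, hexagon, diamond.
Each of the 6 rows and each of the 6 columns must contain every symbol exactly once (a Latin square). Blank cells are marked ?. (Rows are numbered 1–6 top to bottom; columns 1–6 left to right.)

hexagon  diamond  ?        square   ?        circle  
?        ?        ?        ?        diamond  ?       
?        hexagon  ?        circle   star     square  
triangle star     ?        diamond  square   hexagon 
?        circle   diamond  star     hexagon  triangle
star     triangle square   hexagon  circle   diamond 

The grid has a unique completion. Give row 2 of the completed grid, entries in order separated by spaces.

circle square hexagon triangle diamond star

Row 2, column 2: row 2 has {diamond} and column 2 has {circle, triangle, star, hexagon, diamond}, leaving only square.
Row 2, column 1: row 2 has {square, diamond} and column 1 has {triangle, star, hexagon}, leaving only circle.
Row 2, column 4: row 2 has {circle, square, diamond} and column 4 has {circle, square, star, hexagon, diamond}, leaving only triangle.
Row 2, column 6: row 2 has {circle, square, triangle, diamond} and column 6 has {circle, square, triangle, hexagon, diamond}, leaving only star.
Row 2, column 3: row 2 has {circle, square, triangle, star, diamond} and column 3 has {square, diamond}, leaving only hexagon.
So row 2 reads: circle square hexagon triangle diamond star.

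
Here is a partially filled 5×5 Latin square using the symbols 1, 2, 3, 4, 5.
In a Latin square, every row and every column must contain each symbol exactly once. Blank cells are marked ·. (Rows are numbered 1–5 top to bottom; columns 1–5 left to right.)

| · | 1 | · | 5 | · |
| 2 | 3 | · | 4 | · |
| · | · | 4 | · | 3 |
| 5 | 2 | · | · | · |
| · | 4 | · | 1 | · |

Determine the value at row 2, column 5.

Row 3, column 1: row 3 has {3, 4} and column 1 has {2, 5}, leaving only 1.
Row 3, column 2: row 3 has {1, 3, 4} and column 2 has {1, 2, 3, 4}, leaving only 5.
Row 3, column 4: row 3 has {1, 3, 4, 5} and column 4 has {1, 4, 5}, leaving only 2.
Row 4, column 4: row 4 has {2, 5} and column 4 has {1, 2, 4, 5}, leaving only 3.
Row 4, column 3: row 4 has {2, 3, 5} and column 3 has {4}, leaving only 1.
Row 2, column 3: row 2 has {2, 3, 4} and column 3 has {1, 4}, leaving only 5.
Row 2 already has {2, 3, 4, 5} and column 5 already has {3}, so row 2, column 5 must be 1.

1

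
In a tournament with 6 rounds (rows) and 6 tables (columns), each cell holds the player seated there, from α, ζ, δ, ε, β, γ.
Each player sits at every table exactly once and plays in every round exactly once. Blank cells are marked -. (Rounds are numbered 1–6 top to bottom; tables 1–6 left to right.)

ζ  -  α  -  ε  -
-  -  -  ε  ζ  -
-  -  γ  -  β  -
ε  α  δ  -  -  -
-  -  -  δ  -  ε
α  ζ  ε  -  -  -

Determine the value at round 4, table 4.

Round 2, table 3: round 2 has {ζ, ε} and table 3 has {α, δ, ε, γ}, leaving only β.
Round 3, table 1: round 3 has {β, γ} and table 1 has {α, ζ, ε}, leaving only δ.
Round 2, table 1: round 2 has {ζ, ε, β} and table 1 has {α, ζ, δ, ε}, leaving only γ.
Round 2, table 2: round 2 has {ζ, ε, β, γ} and table 2 has {α, ζ}, leaving only δ.
Round 2, table 6: round 2 has {ζ, δ, ε, β, γ} and table 6 has {ε}, leaving only α.
Round 3, table 2: round 3 has {δ, β, γ} and table 2 has {α, ζ, δ}, leaving only ε.
Round 3, table 6: round 3 has {δ, ε, β, γ} and table 6 has {α, ε}, leaving only ζ.
Round 3, table 4: round 3 has {ζ, δ, ε, β, γ} and table 4 has {δ, ε}, leaving only α.
Round 4, table 5: round 4 has {α, δ, ε} and table 5 has {ζ, ε, β}, leaving only γ.
Round 4, table 6: round 4 has {α, δ, ε, γ} and table 6 has {α, ζ, ε}, leaving only β.
Round 4 already has {α, δ, ε, β, γ} and table 4 already has {α, δ, ε}, so round 4, table 4 must be ζ.

ζ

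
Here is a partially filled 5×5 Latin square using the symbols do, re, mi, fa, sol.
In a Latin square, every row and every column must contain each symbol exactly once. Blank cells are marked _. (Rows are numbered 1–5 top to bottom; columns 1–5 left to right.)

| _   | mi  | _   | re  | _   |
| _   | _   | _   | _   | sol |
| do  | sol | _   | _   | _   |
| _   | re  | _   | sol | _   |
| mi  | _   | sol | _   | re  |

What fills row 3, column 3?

re

Row 4, column 1: row 4 has {re, sol} and column 1 has {do, mi}, leaving only fa.
Row 1, column 1: row 1 has {re, mi} and column 1 has {do, mi, fa}, leaving only sol.
Row 2, column 1: row 2 has {sol} and column 1 has {do, mi, fa, sol}, leaving only re.
Row 3, column 3 is narrowed to {re, mi, fa}.
If it were mi, then row 3, column 5 would be left with no valid symbol.
If it were fa, then row 4, column 3 would be left with no valid symbol.
So row 3, column 3 must be re.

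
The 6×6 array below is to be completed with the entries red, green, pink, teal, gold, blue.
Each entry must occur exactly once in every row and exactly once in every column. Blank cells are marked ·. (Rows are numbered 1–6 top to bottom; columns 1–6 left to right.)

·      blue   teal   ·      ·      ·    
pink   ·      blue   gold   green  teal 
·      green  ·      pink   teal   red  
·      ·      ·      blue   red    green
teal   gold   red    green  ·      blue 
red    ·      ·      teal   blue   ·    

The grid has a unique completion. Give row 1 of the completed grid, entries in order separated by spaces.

green blue teal red gold pink

Row 1, column 4: row 1 has {teal, blue} and column 4 has {green, pink, teal, gold, blue}, leaving only red.
Row 2, column 2: row 2 has {green, pink, teal, gold, blue} and column 2 has {green, gold, blue}, leaving only red.
Row 3, column 3: row 3 has {red, green, pink, teal} and column 3 has {red, teal, blue}, leaving only gold.
Row 3, column 1: row 3 has {red, green, pink, teal, gold} and column 1 has {red, pink, teal}, leaving only blue.
Row 4, column 1: row 4 has {red, green, blue} and column 1 has {red, pink, teal, blue}, leaving only gold.
Row 1, column 1: row 1 has {red, teal, blue} and column 1 has {red, pink, teal, gold, blue}, leaving only green.
Row 4, column 3: row 4 has {red, green, gold, blue} and column 3 has {red, teal, gold, blue}, leaving only pink.
Row 4, column 2: row 4 has {red, green, pink, gold, blue} and column 2 has {red, green, gold, blue}, leaving only teal.
Row 5, column 5: row 5 has {red, green, teal, gold, blue} and column 5 has {red, green, teal, blue}, leaving only pink.
Row 1, column 5: row 1 has {red, green, teal, blue} and column 5 has {red, green, pink, teal, blue}, leaving only gold.
Row 1, column 6: row 1 has {red, green, teal, gold, blue} and column 6 has {red, green, teal, blue}, leaving only pink.
So row 1 reads: green blue teal red gold pink.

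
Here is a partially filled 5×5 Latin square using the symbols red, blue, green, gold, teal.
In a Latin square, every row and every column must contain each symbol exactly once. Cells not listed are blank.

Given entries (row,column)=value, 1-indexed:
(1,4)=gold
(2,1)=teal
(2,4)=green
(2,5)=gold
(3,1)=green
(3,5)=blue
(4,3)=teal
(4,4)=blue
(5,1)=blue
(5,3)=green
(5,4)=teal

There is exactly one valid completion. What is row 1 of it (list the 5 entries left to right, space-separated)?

Row 1, column 1: row 1 has {gold} and column 1 has {blue, green, teal}, leaving only red.
Row 1, column 3: row 1 has {red, gold} and column 3 has {green, teal}, leaving only blue.
Row 2, column 3: row 2 has {green, gold, teal} and column 3 has {blue, green, teal}, leaving only red.
Row 2, column 2: row 2 has {red, green, gold, teal} and column 2 has {}, leaving only blue.
Row 3, column 3: row 3 has {blue, green} and column 3 has {red, blue, green, teal}, leaving only gold.
Row 3, column 4: row 3 has {blue, green, gold} and column 4 has {blue, green, gold, teal}, leaving only red.
Row 3, column 2: row 3 has {red, blue, green, gold} and column 2 has {blue}, leaving only teal.
Row 1, column 2: row 1 has {red, blue, gold} and column 2 has {blue, teal}, leaving only green.
Row 1, column 5: row 1 has {red, blue, green, gold} and column 5 has {blue, gold}, leaving only teal.
So row 1 reads: red green blue gold teal.

red green blue gold teal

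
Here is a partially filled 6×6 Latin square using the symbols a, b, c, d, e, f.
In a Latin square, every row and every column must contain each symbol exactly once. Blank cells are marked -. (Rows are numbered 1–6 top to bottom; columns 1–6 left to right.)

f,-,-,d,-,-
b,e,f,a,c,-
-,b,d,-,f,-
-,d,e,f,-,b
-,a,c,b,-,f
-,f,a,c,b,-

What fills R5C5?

d

Row 1, column 2: row 1 has {d, f} and column 2 has {a, b, d, e, f}, leaving only c.
Row 1, column 3: row 1 has {c, d, f} and column 3 has {a, c, d, e, f}, leaving only b.
Row 2, column 6: row 2 has {a, b, c, e, f} and column 6 has {b, f}, leaving only d.
Row 3, column 4: row 3 has {b, d, f} and column 4 has {a, b, c, d, f}, leaving only e.
Row 4, column 5: row 4 has {b, d, e, f} and column 5 has {b, c, f}, leaving only a.
Row 1, column 5: row 1 has {b, c, d, f} and column 5 has {a, b, c, f}, leaving only e.
Row 5 already has {a, b, c, f} and column 5 already has {a, b, c, e, f}, so row 5, column 5 must be d.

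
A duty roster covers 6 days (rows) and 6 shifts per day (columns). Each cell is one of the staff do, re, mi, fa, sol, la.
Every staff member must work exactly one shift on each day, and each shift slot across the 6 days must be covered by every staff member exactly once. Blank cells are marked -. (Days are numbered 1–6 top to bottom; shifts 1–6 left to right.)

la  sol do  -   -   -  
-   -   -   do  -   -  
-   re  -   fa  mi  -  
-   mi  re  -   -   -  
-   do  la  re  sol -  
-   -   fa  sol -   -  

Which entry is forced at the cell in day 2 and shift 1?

re

Day 1, shift 4: day 1 has {do, sol, la} and shift 4 has {do, re, fa, sol}, leaving only mi.
Day 3, shift 3: day 3 has {re, mi, fa} and shift 3 has {do, re, fa, la}, leaving only sol.
Day 2, shift 3: day 2 has {do} and shift 3 has {do, re, fa, sol, la}, leaving only mi.
Day 3, shift 1: day 3 has {re, mi, fa, sol} and shift 1 has {la}, leaving only do.
Day 3, shift 6: day 3 has {do, re, mi, fa, sol} and shift 6 has {}, leaving only la.
Day 4, shift 4: day 4 has {re, mi} and shift 4 has {do, re, mi, fa, sol}, leaving only la.
Day 6, shift 2: day 6 has {fa, sol} and shift 2 has {do, re, mi, sol}, leaving only la.
Day 2, shift 2: day 2 has {do, mi} and shift 2 has {do, re, mi, sol, la}, leaving only fa.
Day 2, shift 1 is narrowed to {re, sol}.
If it were sol, then day 6, shift 5 would be left with no valid symbol.
So day 2, shift 1 must be re.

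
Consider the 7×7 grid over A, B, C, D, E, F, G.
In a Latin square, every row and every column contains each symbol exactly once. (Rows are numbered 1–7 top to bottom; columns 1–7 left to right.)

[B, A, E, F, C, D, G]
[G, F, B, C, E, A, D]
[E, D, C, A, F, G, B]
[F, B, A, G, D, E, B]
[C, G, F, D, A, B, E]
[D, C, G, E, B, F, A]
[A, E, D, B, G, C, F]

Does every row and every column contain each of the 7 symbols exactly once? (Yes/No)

Row 4 contains B twice (at columns 2 and 7), so it is not a permutation.

No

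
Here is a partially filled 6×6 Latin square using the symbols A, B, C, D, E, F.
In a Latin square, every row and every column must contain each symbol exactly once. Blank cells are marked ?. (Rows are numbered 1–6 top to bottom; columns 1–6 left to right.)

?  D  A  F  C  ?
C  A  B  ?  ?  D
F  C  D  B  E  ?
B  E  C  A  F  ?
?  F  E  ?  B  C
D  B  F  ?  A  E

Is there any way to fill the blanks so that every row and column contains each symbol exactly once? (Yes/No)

Row 2, column 5: row 2 together with column 5 already contain {A, B, C, D, E, F} — every symbol — so nothing can go there. The grid has no valid completion.

No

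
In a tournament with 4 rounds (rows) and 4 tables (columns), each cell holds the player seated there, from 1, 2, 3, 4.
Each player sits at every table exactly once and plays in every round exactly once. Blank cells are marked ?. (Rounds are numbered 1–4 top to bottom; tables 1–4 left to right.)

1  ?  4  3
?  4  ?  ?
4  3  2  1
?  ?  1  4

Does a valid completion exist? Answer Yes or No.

No

Round 1, table 2: round 1 has {1, 3, 4} and table 2 has {3, 4}, so it must be 2.
Now round 4, table 2: round 4 together with table 2 already contain {1, 2, 3, 4} — every symbol — so nothing can go there. The grid has no valid completion.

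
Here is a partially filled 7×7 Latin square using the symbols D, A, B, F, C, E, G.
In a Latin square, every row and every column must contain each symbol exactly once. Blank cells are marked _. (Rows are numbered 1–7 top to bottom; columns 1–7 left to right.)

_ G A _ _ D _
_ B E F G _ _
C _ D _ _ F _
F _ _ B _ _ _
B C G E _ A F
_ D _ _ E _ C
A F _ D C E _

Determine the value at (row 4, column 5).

Row 1, column 1: row 1 has {D, A, G} and column 1 has {A, B, F, C}, leaving only E.
Row 1, column 4: row 1 has {D, A, E, G} and column 4 has {D, B, F, E}, leaving only C.
Row 1, column 7: row 1 has {D, A, C, E, G} and column 7 has {F, C}, leaving only B.
Row 1, column 5: row 1 has {D, A, B, C, E, G} and column 5 has {C, E, G}, leaving only F.
Row 2, column 1: row 2 has {B, F, E, G} and column 1 has {A, B, F, C, E}, leaving only D.
Row 2, column 6: row 2 has {D, B, F, E, G} and column 6 has {D, A, F, E}, leaving only C.
Row 2, column 7: row 2 has {D, B, F, C, E, G} and column 7 has {B, F, C}, leaving only A.
Row 4, column 3: row 4 has {B, F} and column 3 has {D, A, E, G}, leaving only C.
Row 4, column 6: row 4 has {B, F, C} and column 6 has {D, A, F, C, E}, leaving only G.
Row 5, column 5: row 5 has {A, B, F, C, E, G} and column 5 has {F, C, E, G}, leaving only D.
Row 4 already has {B, F, C, G} and column 5 already has {D, F, C, E, G}, so row 4, column 5 must be A.

A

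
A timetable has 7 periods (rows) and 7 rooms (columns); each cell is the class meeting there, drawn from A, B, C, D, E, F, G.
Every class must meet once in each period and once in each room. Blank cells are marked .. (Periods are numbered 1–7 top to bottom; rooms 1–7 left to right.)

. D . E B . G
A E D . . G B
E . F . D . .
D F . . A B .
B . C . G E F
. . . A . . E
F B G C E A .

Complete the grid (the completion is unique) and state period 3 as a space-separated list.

E G F B D C A

Period 3, room 6: period 3 has {D, E, F} and room 6 has {A, B, E, G}, leaving only C.
Period 3, room 7: period 3 has {C, D, E, F} and room 7 has {B, E, F, G}, leaving only A.
Period 3, room 2: period 3 has {A, C, D, E, F} and room 2 has {B, D, E, F}, leaving only G.
Period 3, room 4: period 3 has {A, C, D, E, F, G} and room 4 has {A, C, E}, leaving only B.
So period 3 reads: E G F B D C A.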